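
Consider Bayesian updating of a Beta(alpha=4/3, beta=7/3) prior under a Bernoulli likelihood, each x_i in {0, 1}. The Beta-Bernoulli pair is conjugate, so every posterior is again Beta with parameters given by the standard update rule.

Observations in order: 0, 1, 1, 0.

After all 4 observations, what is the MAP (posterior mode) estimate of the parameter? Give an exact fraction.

obs 1: x=0 → posterior Beta(4/3, 10/3)
obs 2: x=1 → posterior Beta(7/3, 10/3)
obs 3: x=1 → posterior Beta(10/3, 10/3)
obs 4: x=0 → posterior Beta(10/3, 13/3)

7/17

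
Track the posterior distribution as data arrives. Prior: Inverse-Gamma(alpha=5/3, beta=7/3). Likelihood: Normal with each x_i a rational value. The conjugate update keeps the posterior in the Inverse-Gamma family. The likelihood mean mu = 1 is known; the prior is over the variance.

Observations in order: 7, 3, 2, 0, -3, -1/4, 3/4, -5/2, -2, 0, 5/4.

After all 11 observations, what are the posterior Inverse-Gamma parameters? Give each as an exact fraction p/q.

obs 1: x=7 → posterior Inverse-Gamma(13/6, 61/3)
obs 2: x=3 → posterior Inverse-Gamma(8/3, 67/3)
obs 3: x=2 → posterior Inverse-Gamma(19/6, 137/6)
obs 4: x=0 → posterior Inverse-Gamma(11/3, 70/3)
obs 5: x=-3 → posterior Inverse-Gamma(25/6, 94/3)
obs 6: x=-1/4 → posterior Inverse-Gamma(14/3, 3083/96)
obs 7: x=3/4 → posterior Inverse-Gamma(31/6, 1543/48)
obs 8: x=-5/2 → posterior Inverse-Gamma(17/3, 1837/48)
obs 9: x=-2 → posterior Inverse-Gamma(37/6, 2053/48)
obs 10: x=0 → posterior Inverse-Gamma(20/3, 2077/48)
obs 11: x=5/4 → posterior Inverse-Gamma(43/6, 4157/96)

alpha=43/6, beta=4157/96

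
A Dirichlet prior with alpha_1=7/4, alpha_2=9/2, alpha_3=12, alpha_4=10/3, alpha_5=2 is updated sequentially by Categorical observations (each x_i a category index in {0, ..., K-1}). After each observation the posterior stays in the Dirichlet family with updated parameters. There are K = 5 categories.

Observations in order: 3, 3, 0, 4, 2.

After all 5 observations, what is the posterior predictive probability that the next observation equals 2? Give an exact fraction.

156/343

obs 1: x=3 → posterior Dirichlet(7/4, 9/2, 12, 13/3, 2)
obs 2: x=3 → posterior Dirichlet(7/4, 9/2, 12, 16/3, 2)
obs 3: x=0 → posterior Dirichlet(11/4, 9/2, 12, 16/3, 2)
obs 4: x=4 → posterior Dirichlet(11/4, 9/2, 12, 16/3, 3)
obs 5: x=2 → posterior Dirichlet(11/4, 9/2, 13, 16/3, 3)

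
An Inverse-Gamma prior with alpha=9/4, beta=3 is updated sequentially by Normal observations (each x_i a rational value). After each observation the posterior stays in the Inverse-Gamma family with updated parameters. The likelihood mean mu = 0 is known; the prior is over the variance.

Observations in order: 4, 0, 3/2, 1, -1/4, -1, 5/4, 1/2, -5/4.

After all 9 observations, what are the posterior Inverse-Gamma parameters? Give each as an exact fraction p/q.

alpha=27/4, beta=475/32

obs 1: x=4 → posterior Inverse-Gamma(11/4, 11)
obs 2: x=0 → posterior Inverse-Gamma(13/4, 11)
obs 3: x=3/2 → posterior Inverse-Gamma(15/4, 97/8)
obs 4: x=1 → posterior Inverse-Gamma(17/4, 101/8)
obs 5: x=-1/4 → posterior Inverse-Gamma(19/4, 405/32)
obs 6: x=-1 → posterior Inverse-Gamma(21/4, 421/32)
obs 7: x=5/4 → posterior Inverse-Gamma(23/4, 223/16)
obs 8: x=1/2 → posterior Inverse-Gamma(25/4, 225/16)
obs 9: x=-5/4 → posterior Inverse-Gamma(27/4, 475/32)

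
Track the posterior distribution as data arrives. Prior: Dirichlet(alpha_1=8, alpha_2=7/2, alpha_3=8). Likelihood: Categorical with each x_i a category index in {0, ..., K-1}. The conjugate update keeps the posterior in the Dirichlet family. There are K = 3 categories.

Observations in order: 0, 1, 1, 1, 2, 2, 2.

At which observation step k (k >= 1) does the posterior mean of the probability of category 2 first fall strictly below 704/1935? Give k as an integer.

k = 3

obs 1: x=0 → posterior Dirichlet(9, 7/2, 8)
obs 2: x=1 → posterior Dirichlet(9, 9/2, 8)
obs 3: x=1 → posterior Dirichlet(9, 11/2, 8)
obs 4: x=1 → posterior Dirichlet(9, 13/2, 8)
obs 5: x=2 → posterior Dirichlet(9, 13/2, 9)
obs 6: x=2 → posterior Dirichlet(9, 13/2, 10)
obs 7: x=2 → posterior Dirichlet(9, 13/2, 11)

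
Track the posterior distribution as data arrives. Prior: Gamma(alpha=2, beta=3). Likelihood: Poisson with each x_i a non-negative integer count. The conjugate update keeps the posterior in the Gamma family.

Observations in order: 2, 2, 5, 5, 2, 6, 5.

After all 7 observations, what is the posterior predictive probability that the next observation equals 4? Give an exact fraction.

3596000000000000000000000000000000/23225154419887808141001767796309131

obs 1: x=2 → posterior Gamma(4, 4)
obs 2: x=2 → posterior Gamma(6, 5)
obs 3: x=5 → posterior Gamma(11, 6)
obs 4: x=5 → posterior Gamma(16, 7)
obs 5: x=2 → posterior Gamma(18, 8)
obs 6: x=6 → posterior Gamma(24, 9)
obs 7: x=5 → posterior Gamma(29, 10)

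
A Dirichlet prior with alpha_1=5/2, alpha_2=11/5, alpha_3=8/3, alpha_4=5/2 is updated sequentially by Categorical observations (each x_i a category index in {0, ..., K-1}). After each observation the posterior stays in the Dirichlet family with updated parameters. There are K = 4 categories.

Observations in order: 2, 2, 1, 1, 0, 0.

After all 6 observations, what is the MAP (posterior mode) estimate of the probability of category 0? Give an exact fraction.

105/356

obs 1: x=2 → posterior Dirichlet(5/2, 11/5, 11/3, 5/2)
obs 2: x=2 → posterior Dirichlet(5/2, 11/5, 14/3, 5/2)
obs 3: x=1 → posterior Dirichlet(5/2, 16/5, 14/3, 5/2)
obs 4: x=1 → posterior Dirichlet(5/2, 21/5, 14/3, 5/2)
obs 5: x=0 → posterior Dirichlet(7/2, 21/5, 14/3, 5/2)
obs 6: x=0 → posterior Dirichlet(9/2, 21/5, 14/3, 5/2)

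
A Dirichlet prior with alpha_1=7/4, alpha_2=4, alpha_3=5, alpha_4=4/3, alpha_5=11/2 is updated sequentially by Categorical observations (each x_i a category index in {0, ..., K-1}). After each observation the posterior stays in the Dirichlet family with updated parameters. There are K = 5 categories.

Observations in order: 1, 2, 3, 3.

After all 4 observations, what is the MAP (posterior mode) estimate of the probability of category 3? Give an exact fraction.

28/199

obs 1: x=1 → posterior Dirichlet(7/4, 5, 5, 4/3, 11/2)
obs 2: x=2 → posterior Dirichlet(7/4, 5, 6, 4/3, 11/2)
obs 3: x=3 → posterior Dirichlet(7/4, 5, 6, 7/3, 11/2)
obs 4: x=3 → posterior Dirichlet(7/4, 5, 6, 10/3, 11/2)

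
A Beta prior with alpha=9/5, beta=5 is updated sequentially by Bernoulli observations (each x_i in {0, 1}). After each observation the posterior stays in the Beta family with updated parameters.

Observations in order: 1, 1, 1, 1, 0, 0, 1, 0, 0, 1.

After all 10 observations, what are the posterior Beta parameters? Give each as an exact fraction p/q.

alpha=39/5, beta=9

obs 1: x=1 → posterior Beta(14/5, 5)
obs 2: x=1 → posterior Beta(19/5, 5)
obs 3: x=1 → posterior Beta(24/5, 5)
obs 4: x=1 → posterior Beta(29/5, 5)
obs 5: x=0 → posterior Beta(29/5, 6)
obs 6: x=0 → posterior Beta(29/5, 7)
obs 7: x=1 → posterior Beta(34/5, 7)
obs 8: x=0 → posterior Beta(34/5, 8)
obs 9: x=0 → posterior Beta(34/5, 9)
obs 10: x=1 → posterior Beta(39/5, 9)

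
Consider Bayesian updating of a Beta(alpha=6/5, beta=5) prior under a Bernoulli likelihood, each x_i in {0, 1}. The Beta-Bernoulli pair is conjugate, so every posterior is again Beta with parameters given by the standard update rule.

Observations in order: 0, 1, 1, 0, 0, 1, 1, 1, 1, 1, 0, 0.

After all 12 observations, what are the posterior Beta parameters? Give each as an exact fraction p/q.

alpha=41/5, beta=10

obs 1: x=0 → posterior Beta(6/5, 6)
obs 2: x=1 → posterior Beta(11/5, 6)
obs 3: x=1 → posterior Beta(16/5, 6)
obs 4: x=0 → posterior Beta(16/5, 7)
obs 5: x=0 → posterior Beta(16/5, 8)
obs 6: x=1 → posterior Beta(21/5, 8)
obs 7: x=1 → posterior Beta(26/5, 8)
obs 8: x=1 → posterior Beta(31/5, 8)
obs 9: x=1 → posterior Beta(36/5, 8)
obs 10: x=1 → posterior Beta(41/5, 8)
obs 11: x=0 → posterior Beta(41/5, 9)
obs 12: x=0 → posterior Beta(41/5, 10)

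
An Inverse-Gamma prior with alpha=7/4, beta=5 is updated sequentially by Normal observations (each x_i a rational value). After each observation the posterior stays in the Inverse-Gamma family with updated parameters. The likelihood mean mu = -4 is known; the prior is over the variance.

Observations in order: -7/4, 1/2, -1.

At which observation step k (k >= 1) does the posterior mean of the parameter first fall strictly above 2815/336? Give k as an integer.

obs 1: x=-7/4 → posterior Inverse-Gamma(9/4, 241/32)
obs 2: x=1/2 → posterior Inverse-Gamma(11/4, 565/32)
obs 3: x=-1 → posterior Inverse-Gamma(13/4, 709/32)

k = 2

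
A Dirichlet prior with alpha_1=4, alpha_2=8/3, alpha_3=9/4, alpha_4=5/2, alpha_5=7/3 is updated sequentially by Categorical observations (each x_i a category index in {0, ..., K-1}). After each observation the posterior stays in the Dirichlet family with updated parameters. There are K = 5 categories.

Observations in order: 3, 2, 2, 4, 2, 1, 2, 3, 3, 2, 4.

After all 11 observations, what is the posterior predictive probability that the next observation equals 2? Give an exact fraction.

29/99

obs 1: x=3 → posterior Dirichlet(4, 8/3, 9/4, 7/2, 7/3)
obs 2: x=2 → posterior Dirichlet(4, 8/3, 13/4, 7/2, 7/3)
obs 3: x=2 → posterior Dirichlet(4, 8/3, 17/4, 7/2, 7/3)
obs 4: x=4 → posterior Dirichlet(4, 8/3, 17/4, 7/2, 10/3)
obs 5: x=2 → posterior Dirichlet(4, 8/3, 21/4, 7/2, 10/3)
obs 6: x=1 → posterior Dirichlet(4, 11/3, 21/4, 7/2, 10/3)
obs 7: x=2 → posterior Dirichlet(4, 11/3, 25/4, 7/2, 10/3)
obs 8: x=3 → posterior Dirichlet(4, 11/3, 25/4, 9/2, 10/3)
obs 9: x=3 → posterior Dirichlet(4, 11/3, 25/4, 11/2, 10/3)
obs 10: x=2 → posterior Dirichlet(4, 11/3, 29/4, 11/2, 10/3)
obs 11: x=4 → posterior Dirichlet(4, 11/3, 29/4, 11/2, 13/3)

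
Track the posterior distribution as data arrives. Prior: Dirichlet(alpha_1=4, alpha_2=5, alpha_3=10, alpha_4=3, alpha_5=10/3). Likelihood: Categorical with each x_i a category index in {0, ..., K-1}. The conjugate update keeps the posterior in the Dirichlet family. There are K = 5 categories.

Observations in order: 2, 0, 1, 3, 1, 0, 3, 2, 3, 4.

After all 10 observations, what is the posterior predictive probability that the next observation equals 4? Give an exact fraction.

obs 1: x=2 → posterior Dirichlet(4, 5, 11, 3, 10/3)
obs 2: x=0 → posterior Dirichlet(5, 5, 11, 3, 10/3)
obs 3: x=1 → posterior Dirichlet(5, 6, 11, 3, 10/3)
obs 4: x=3 → posterior Dirichlet(5, 6, 11, 4, 10/3)
obs 5: x=1 → posterior Dirichlet(5, 7, 11, 4, 10/3)
obs 6: x=0 → posterior Dirichlet(6, 7, 11, 4, 10/3)
obs 7: x=3 → posterior Dirichlet(6, 7, 11, 5, 10/3)
obs 8: x=2 → posterior Dirichlet(6, 7, 12, 5, 10/3)
obs 9: x=3 → posterior Dirichlet(6, 7, 12, 6, 10/3)
obs 10: x=4 → posterior Dirichlet(6, 7, 12, 6, 13/3)

13/106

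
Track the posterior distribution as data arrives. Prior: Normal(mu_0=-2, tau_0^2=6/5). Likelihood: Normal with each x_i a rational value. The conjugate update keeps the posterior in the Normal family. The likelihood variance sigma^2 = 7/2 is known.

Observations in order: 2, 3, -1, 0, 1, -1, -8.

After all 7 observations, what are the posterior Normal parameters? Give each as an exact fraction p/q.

mu_0=-118/119, tau_0^2=6/17

obs 1: x=2 → posterior Normal(-46/47, 42/47)
obs 2: x=3 → posterior Normal(-10/59, 42/59)
obs 3: x=-1 → posterior Normal(-22/71, 42/71)
obs 4: x=0 → posterior Normal(-22/83, 42/83)
obs 5: x=1 → posterior Normal(-2/19, 42/95)
obs 6: x=-1 → posterior Normal(-22/107, 42/107)
obs 7: x=-8 → posterior Normal(-118/119, 6/17)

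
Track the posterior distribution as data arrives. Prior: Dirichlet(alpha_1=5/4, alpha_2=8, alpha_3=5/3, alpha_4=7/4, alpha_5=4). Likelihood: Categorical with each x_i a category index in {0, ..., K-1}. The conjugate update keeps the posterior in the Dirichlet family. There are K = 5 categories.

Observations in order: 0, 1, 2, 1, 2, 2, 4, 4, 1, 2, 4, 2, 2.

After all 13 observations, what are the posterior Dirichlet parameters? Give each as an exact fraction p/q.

alpha_1=9/4, alpha_2=11, alpha_3=23/3, alpha_4=7/4, alpha_5=7

obs 1: x=0 → posterior Dirichlet(9/4, 8, 5/3, 7/4, 4)
obs 2: x=1 → posterior Dirichlet(9/4, 9, 5/3, 7/4, 4)
obs 3: x=2 → posterior Dirichlet(9/4, 9, 8/3, 7/4, 4)
obs 4: x=1 → posterior Dirichlet(9/4, 10, 8/3, 7/4, 4)
obs 5: x=2 → posterior Dirichlet(9/4, 10, 11/3, 7/4, 4)
obs 6: x=2 → posterior Dirichlet(9/4, 10, 14/3, 7/4, 4)
obs 7: x=4 → posterior Dirichlet(9/4, 10, 14/3, 7/4, 5)
obs 8: x=4 → posterior Dirichlet(9/4, 10, 14/3, 7/4, 6)
obs 9: x=1 → posterior Dirichlet(9/4, 11, 14/3, 7/4, 6)
obs 10: x=2 → posterior Dirichlet(9/4, 11, 17/3, 7/4, 6)
obs 11: x=4 → posterior Dirichlet(9/4, 11, 17/3, 7/4, 7)
obs 12: x=2 → posterior Dirichlet(9/4, 11, 20/3, 7/4, 7)
obs 13: x=2 → posterior Dirichlet(9/4, 11, 23/3, 7/4, 7)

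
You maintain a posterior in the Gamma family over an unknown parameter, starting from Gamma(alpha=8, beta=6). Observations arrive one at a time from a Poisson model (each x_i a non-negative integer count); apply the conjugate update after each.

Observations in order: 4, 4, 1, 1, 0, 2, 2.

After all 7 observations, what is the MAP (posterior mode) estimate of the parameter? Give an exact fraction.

21/13

obs 1: x=4 → posterior Gamma(12, 7)
obs 2: x=4 → posterior Gamma(16, 8)
obs 3: x=1 → posterior Gamma(17, 9)
obs 4: x=1 → posterior Gamma(18, 10)
obs 5: x=0 → posterior Gamma(18, 11)
obs 6: x=2 → posterior Gamma(20, 12)
obs 7: x=2 → posterior Gamma(22, 13)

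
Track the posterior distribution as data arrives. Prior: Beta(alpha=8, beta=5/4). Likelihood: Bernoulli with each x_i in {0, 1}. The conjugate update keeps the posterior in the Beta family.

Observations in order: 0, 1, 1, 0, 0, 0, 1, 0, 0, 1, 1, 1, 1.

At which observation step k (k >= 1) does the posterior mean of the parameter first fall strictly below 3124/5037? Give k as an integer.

obs 1: x=0 → posterior Beta(8, 9/4)
obs 2: x=1 → posterior Beta(9, 9/4)
obs 3: x=1 → posterior Beta(10, 9/4)
obs 4: x=0 → posterior Beta(10, 13/4)
obs 5: x=0 → posterior Beta(10, 17/4)
obs 6: x=0 → posterior Beta(10, 21/4)
obs 7: x=1 → posterior Beta(11, 21/4)
obs 8: x=0 → posterior Beta(11, 25/4)
obs 9: x=0 → posterior Beta(11, 29/4)
obs 10: x=1 → posterior Beta(12, 29/4)
obs 11: x=1 → posterior Beta(13, 29/4)
obs 12: x=1 → posterior Beta(14, 29/4)
obs 13: x=1 → posterior Beta(15, 29/4)

k = 9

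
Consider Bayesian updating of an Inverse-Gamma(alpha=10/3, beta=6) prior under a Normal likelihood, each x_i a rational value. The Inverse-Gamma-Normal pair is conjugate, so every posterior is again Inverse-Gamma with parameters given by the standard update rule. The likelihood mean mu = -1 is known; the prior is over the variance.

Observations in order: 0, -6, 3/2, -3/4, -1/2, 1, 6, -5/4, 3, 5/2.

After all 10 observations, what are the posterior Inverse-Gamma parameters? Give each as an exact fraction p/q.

alpha=25/3, beta=1007/16

obs 1: x=0 → posterior Inverse-Gamma(23/6, 13/2)
obs 2: x=-6 → posterior Inverse-Gamma(13/3, 19)
obs 3: x=3/2 → posterior Inverse-Gamma(29/6, 177/8)
obs 4: x=-3/4 → posterior Inverse-Gamma(16/3, 709/32)
obs 5: x=-1/2 → posterior Inverse-Gamma(35/6, 713/32)
obs 6: x=1 → posterior Inverse-Gamma(19/3, 777/32)
obs 7: x=6 → posterior Inverse-Gamma(41/6, 1561/32)
obs 8: x=-5/4 → posterior Inverse-Gamma(22/3, 781/16)
obs 9: x=3 → posterior Inverse-Gamma(47/6, 909/16)
obs 10: x=5/2 → posterior Inverse-Gamma(25/3, 1007/16)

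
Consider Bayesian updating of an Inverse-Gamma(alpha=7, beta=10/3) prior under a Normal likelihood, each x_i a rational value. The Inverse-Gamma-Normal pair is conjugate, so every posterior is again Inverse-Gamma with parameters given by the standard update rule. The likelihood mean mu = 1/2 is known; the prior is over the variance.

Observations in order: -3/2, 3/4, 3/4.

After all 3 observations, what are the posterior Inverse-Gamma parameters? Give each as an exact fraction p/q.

alpha=17/2, beta=259/48

obs 1: x=-3/2 → posterior Inverse-Gamma(15/2, 16/3)
obs 2: x=3/4 → posterior Inverse-Gamma(8, 515/96)
obs 3: x=3/4 → posterior Inverse-Gamma(17/2, 259/48)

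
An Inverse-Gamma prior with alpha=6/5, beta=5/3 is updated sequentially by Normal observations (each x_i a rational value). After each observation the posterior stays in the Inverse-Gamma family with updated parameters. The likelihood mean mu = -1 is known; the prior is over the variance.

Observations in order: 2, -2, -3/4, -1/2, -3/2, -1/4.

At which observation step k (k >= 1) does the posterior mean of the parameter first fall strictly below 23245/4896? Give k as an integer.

k = 3

obs 1: x=2 → posterior Inverse-Gamma(17/10, 37/6)
obs 2: x=-2 → posterior Inverse-Gamma(11/5, 20/3)
obs 3: x=-3/4 → posterior Inverse-Gamma(27/10, 643/96)
obs 4: x=-1/2 → posterior Inverse-Gamma(16/5, 655/96)
obs 5: x=-3/2 → posterior Inverse-Gamma(37/10, 667/96)
obs 6: x=-1/4 → posterior Inverse-Gamma(21/5, 347/48)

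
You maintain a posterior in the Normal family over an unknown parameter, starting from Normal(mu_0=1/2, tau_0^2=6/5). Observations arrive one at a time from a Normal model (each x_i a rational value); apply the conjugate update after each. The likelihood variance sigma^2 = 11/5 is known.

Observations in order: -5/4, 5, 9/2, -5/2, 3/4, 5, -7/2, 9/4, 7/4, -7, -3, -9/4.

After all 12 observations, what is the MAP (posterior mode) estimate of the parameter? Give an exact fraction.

4/83

obs 1: x=-5/4 → posterior Normal(-2/17, 66/85)
obs 2: x=5 → posterior Normal(28/23, 66/115)
obs 3: x=9/2 → posterior Normal(55/29, 66/145)
obs 4: x=-5/2 → posterior Normal(8/7, 66/175)
obs 5: x=3/4 → posterior Normal(89/82, 66/205)
obs 6: x=5 → posterior Normal(149/94, 66/235)
obs 7: x=-7/2 → posterior Normal(107/106, 66/265)
obs 8: x=9/4 → posterior Normal(67/59, 66/295)
obs 9: x=7/4 → posterior Normal(31/26, 66/325)
obs 10: x=-7 → posterior Normal(1/2, 66/355)
obs 11: x=-3 → posterior Normal(5/22, 6/35)
obs 12: x=-9/4 → posterior Normal(4/83, 66/415)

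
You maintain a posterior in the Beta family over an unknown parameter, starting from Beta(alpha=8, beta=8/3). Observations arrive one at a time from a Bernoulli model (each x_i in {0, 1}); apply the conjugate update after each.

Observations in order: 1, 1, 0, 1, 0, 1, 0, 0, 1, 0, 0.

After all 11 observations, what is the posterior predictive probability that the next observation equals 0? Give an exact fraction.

obs 1: x=1 → posterior Beta(9, 8/3)
obs 2: x=1 → posterior Beta(10, 8/3)
obs 3: x=0 → posterior Beta(10, 11/3)
obs 4: x=1 → posterior Beta(11, 11/3)
obs 5: x=0 → posterior Beta(11, 14/3)
obs 6: x=1 → posterior Beta(12, 14/3)
obs 7: x=0 → posterior Beta(12, 17/3)
obs 8: x=0 → posterior Beta(12, 20/3)
obs 9: x=1 → posterior Beta(13, 20/3)
obs 10: x=0 → posterior Beta(13, 23/3)
obs 11: x=0 → posterior Beta(13, 26/3)

2/5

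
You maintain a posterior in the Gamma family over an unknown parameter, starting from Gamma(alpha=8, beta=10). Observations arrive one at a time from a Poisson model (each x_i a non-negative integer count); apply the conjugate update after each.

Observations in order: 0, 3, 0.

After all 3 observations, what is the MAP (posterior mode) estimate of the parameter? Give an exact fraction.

obs 1: x=0 → posterior Gamma(8, 11)
obs 2: x=3 → posterior Gamma(11, 12)
obs 3: x=0 → posterior Gamma(11, 13)

10/13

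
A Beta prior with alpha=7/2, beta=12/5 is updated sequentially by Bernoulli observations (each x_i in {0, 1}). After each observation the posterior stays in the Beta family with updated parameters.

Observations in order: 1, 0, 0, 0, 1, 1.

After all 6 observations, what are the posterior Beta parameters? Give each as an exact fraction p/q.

obs 1: x=1 → posterior Beta(9/2, 12/5)
obs 2: x=0 → posterior Beta(9/2, 17/5)
obs 3: x=0 → posterior Beta(9/2, 22/5)
obs 4: x=0 → posterior Beta(9/2, 27/5)
obs 5: x=1 → posterior Beta(11/2, 27/5)
obs 6: x=1 → posterior Beta(13/2, 27/5)

alpha=13/2, beta=27/5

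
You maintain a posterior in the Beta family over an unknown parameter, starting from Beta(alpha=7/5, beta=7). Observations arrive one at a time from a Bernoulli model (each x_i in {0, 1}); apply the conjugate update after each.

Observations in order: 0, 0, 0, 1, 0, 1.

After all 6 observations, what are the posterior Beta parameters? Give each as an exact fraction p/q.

alpha=17/5, beta=11

obs 1: x=0 → posterior Beta(7/5, 8)
obs 2: x=0 → posterior Beta(7/5, 9)
obs 3: x=0 → posterior Beta(7/5, 10)
obs 4: x=1 → posterior Beta(12/5, 10)
obs 5: x=0 → posterior Beta(12/5, 11)
obs 6: x=1 → posterior Beta(17/5, 11)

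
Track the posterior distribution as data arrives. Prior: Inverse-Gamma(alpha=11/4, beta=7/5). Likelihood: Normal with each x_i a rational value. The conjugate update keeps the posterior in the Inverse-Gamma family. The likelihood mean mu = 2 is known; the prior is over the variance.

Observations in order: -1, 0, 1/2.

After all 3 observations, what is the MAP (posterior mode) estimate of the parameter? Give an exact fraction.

361/210

obs 1: x=-1 → posterior Inverse-Gamma(13/4, 59/10)
obs 2: x=0 → posterior Inverse-Gamma(15/4, 79/10)
obs 3: x=1/2 → posterior Inverse-Gamma(17/4, 361/40)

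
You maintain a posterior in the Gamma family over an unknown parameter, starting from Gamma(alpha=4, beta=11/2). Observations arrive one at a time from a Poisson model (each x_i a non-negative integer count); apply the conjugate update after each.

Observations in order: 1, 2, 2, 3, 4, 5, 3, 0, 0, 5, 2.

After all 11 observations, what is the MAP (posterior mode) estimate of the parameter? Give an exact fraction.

obs 1: x=1 → posterior Gamma(5, 13/2)
obs 2: x=2 → posterior Gamma(7, 15/2)
obs 3: x=2 → posterior Gamma(9, 17/2)
obs 4: x=3 → posterior Gamma(12, 19/2)
obs 5: x=4 → posterior Gamma(16, 21/2)
obs 6: x=5 → posterior Gamma(21, 23/2)
obs 7: x=3 → posterior Gamma(24, 25/2)
obs 8: x=0 → posterior Gamma(24, 27/2)
obs 9: x=0 → posterior Gamma(24, 29/2)
obs 10: x=5 → posterior Gamma(29, 31/2)
obs 11: x=2 → posterior Gamma(31, 33/2)

20/11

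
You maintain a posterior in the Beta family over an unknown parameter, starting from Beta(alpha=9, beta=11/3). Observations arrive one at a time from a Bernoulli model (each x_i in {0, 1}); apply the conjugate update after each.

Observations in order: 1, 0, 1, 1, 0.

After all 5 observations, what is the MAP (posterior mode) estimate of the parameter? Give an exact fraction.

obs 1: x=1 → posterior Beta(10, 11/3)
obs 2: x=0 → posterior Beta(10, 14/3)
obs 3: x=1 → posterior Beta(11, 14/3)
obs 4: x=1 → posterior Beta(12, 14/3)
obs 5: x=0 → posterior Beta(12, 17/3)

33/47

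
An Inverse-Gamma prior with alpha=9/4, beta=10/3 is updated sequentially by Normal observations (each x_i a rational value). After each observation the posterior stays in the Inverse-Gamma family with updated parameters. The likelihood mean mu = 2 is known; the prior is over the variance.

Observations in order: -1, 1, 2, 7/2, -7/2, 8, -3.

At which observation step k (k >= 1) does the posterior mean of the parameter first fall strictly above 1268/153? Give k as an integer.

obs 1: x=-1 → posterior Inverse-Gamma(11/4, 47/6)
obs 2: x=1 → posterior Inverse-Gamma(13/4, 25/3)
obs 3: x=2 → posterior Inverse-Gamma(15/4, 25/3)
obs 4: x=7/2 → posterior Inverse-Gamma(17/4, 227/24)
obs 5: x=-7/2 → posterior Inverse-Gamma(19/4, 295/12)
obs 6: x=8 → posterior Inverse-Gamma(21/4, 511/12)
obs 7: x=-3 → posterior Inverse-Gamma(23/4, 661/12)

k = 6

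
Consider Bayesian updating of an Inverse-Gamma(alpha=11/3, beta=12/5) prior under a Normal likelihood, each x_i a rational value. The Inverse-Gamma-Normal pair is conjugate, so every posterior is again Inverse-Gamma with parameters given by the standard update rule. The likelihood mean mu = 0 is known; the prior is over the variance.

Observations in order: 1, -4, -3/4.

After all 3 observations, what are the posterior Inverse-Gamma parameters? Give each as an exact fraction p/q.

alpha=31/6, beta=1789/160

obs 1: x=1 → posterior Inverse-Gamma(25/6, 29/10)
obs 2: x=-4 → posterior Inverse-Gamma(14/3, 109/10)
obs 3: x=-3/4 → posterior Inverse-Gamma(31/6, 1789/160)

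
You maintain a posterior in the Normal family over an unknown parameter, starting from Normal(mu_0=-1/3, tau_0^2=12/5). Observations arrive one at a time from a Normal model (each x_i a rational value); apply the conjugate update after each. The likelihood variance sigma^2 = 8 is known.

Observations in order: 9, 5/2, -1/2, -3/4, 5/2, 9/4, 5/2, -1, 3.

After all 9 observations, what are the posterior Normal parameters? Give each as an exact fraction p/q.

mu_0=331/222, tau_0^2=24/37

obs 1: x=9 → posterior Normal(71/39, 24/13)
obs 2: x=5/2 → posterior Normal(187/96, 3/2)
obs 3: x=-1/2 → posterior Normal(89/57, 24/19)
obs 4: x=-3/4 → posterior Normal(329/264, 12/11)
obs 5: x=5/2 → posterior Normal(419/300, 24/25)
obs 6: x=9/4 → posterior Normal(125/84, 6/7)
obs 7: x=5/2 → posterior Normal(295/186, 24/31)
obs 8: x=-1 → posterior Normal(277/204, 12/17)
obs 9: x=3 → posterior Normal(331/222, 24/37)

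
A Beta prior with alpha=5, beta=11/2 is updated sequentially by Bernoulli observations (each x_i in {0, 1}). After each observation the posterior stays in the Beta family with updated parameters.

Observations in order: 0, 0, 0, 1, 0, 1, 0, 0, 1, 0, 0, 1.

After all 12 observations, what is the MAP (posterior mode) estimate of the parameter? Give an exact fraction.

16/41

obs 1: x=0 → posterior Beta(5, 13/2)
obs 2: x=0 → posterior Beta(5, 15/2)
obs 3: x=0 → posterior Beta(5, 17/2)
obs 4: x=1 → posterior Beta(6, 17/2)
obs 5: x=0 → posterior Beta(6, 19/2)
obs 6: x=1 → posterior Beta(7, 19/2)
obs 7: x=0 → posterior Beta(7, 21/2)
obs 8: x=0 → posterior Beta(7, 23/2)
obs 9: x=1 → posterior Beta(8, 23/2)
obs 10: x=0 → posterior Beta(8, 25/2)
obs 11: x=0 → posterior Beta(8, 27/2)
obs 12: x=1 → posterior Beta(9, 27/2)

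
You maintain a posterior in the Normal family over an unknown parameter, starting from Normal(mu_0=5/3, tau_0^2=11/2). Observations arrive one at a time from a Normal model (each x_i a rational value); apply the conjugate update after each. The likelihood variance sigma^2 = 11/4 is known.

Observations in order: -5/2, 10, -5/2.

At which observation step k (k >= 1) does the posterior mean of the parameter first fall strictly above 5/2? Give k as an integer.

k = 2

obs 1: x=-5/2 → posterior Normal(-10/9, 11/6)
obs 2: x=10 → posterior Normal(10/3, 11/10)
obs 3: x=-5/2 → posterior Normal(5/3, 11/14)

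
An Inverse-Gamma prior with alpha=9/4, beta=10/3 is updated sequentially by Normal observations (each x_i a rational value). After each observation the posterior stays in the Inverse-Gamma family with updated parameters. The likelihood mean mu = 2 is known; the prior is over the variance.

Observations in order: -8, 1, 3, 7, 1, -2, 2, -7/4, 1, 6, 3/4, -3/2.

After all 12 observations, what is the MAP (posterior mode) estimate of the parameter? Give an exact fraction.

4693/444

obs 1: x=-8 → posterior Inverse-Gamma(11/4, 160/3)
obs 2: x=1 → posterior Inverse-Gamma(13/4, 323/6)
obs 3: x=3 → posterior Inverse-Gamma(15/4, 163/3)
obs 4: x=7 → posterior Inverse-Gamma(17/4, 401/6)
obs 5: x=1 → posterior Inverse-Gamma(19/4, 202/3)
obs 6: x=-2 → posterior Inverse-Gamma(21/4, 226/3)
obs 7: x=2 → posterior Inverse-Gamma(23/4, 226/3)
obs 8: x=-7/4 → posterior Inverse-Gamma(25/4, 7907/96)
obs 9: x=1 → posterior Inverse-Gamma(27/4, 7955/96)
obs 10: x=6 → posterior Inverse-Gamma(29/4, 8723/96)
obs 11: x=3/4 → posterior Inverse-Gamma(31/4, 4399/48)
obs 12: x=-3/2 → posterior Inverse-Gamma(33/4, 4693/48)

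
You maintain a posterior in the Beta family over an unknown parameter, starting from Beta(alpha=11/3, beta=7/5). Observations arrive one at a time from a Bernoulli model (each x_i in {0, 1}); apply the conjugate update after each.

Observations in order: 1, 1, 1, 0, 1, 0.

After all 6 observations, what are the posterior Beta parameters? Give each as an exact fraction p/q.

alpha=23/3, beta=17/5

obs 1: x=1 → posterior Beta(14/3, 7/5)
obs 2: x=1 → posterior Beta(17/3, 7/5)
obs 3: x=1 → posterior Beta(20/3, 7/5)
obs 4: x=0 → posterior Beta(20/3, 12/5)
obs 5: x=1 → posterior Beta(23/3, 12/5)
obs 6: x=0 → posterior Beta(23/3, 17/5)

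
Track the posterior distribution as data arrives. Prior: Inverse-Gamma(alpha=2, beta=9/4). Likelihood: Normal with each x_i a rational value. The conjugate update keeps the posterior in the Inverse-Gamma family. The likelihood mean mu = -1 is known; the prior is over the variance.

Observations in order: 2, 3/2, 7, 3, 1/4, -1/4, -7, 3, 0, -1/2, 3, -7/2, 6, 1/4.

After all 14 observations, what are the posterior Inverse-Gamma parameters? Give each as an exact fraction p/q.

obs 1: x=2 → posterior Inverse-Gamma(5/2, 27/4)
obs 2: x=3/2 → posterior Inverse-Gamma(3, 79/8)
obs 3: x=7 → posterior Inverse-Gamma(7/2, 335/8)
obs 4: x=3 → posterior Inverse-Gamma(4, 399/8)
obs 5: x=1/4 → posterior Inverse-Gamma(9/2, 1621/32)
obs 6: x=-1/4 → posterior Inverse-Gamma(5, 815/16)
obs 7: x=-7 → posterior Inverse-Gamma(11/2, 1103/16)
obs 8: x=3 → posterior Inverse-Gamma(6, 1231/16)
obs 9: x=0 → posterior Inverse-Gamma(13/2, 1239/16)
obs 10: x=-1/2 → posterior Inverse-Gamma(7, 1241/16)
obs 11: x=3 → posterior Inverse-Gamma(15/2, 1369/16)
obs 12: x=-7/2 → posterior Inverse-Gamma(8, 1419/16)
obs 13: x=6 → posterior Inverse-Gamma(17/2, 1811/16)
obs 14: x=1/4 → posterior Inverse-Gamma(9, 3647/32)

alpha=9, beta=3647/32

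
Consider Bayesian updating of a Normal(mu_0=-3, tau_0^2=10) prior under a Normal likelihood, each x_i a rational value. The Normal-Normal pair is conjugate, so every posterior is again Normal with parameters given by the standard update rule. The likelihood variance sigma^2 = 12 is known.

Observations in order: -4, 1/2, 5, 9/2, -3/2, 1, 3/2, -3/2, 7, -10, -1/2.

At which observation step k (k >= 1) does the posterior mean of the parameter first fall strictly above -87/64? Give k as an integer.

obs 1: x=-4 → posterior Normal(-38/11, 60/11)
obs 2: x=1/2 → posterior Normal(-71/32, 15/4)
obs 3: x=5 → posterior Normal(-1/2, 20/7)
obs 4: x=9/2 → posterior Normal(6/13, 30/13)
obs 5: x=-3/2 → posterior Normal(9/62, 60/31)
obs 6: x=1 → posterior Normal(19/72, 5/3)
obs 7: x=3/2 → posterior Normal(17/41, 60/41)
obs 8: x=-3/2 → posterior Normal(19/92, 30/23)
obs 9: x=7 → posterior Normal(89/102, 20/17)
obs 10: x=-10 → posterior Normal(-11/112, 15/14)
obs 11: x=-1/2 → posterior Normal(-8/61, 60/61)

k = 3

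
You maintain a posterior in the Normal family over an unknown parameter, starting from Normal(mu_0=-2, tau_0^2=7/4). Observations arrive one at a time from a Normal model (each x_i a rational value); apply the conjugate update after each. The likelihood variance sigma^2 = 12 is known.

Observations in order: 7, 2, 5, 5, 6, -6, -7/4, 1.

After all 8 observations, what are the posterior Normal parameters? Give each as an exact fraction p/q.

mu_0=127/416, tau_0^2=21/26

obs 1: x=7 → posterior Normal(-47/55, 84/55)
obs 2: x=2 → posterior Normal(-33/62, 42/31)
obs 3: x=5 → posterior Normal(2/69, 28/23)
obs 4: x=5 → posterior Normal(37/76, 21/19)
obs 5: x=6 → posterior Normal(79/83, 84/83)
obs 6: x=-6 → posterior Normal(37/90, 14/15)
obs 7: x=-7/4 → posterior Normal(99/388, 84/97)
obs 8: x=1 → posterior Normal(127/416, 21/26)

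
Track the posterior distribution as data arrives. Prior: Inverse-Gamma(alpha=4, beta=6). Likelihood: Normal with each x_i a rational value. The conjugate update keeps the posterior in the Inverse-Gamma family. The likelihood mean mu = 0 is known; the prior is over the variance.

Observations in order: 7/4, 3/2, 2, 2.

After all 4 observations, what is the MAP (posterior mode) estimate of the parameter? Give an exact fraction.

obs 1: x=7/4 → posterior Inverse-Gamma(9/2, 241/32)
obs 2: x=3/2 → posterior Inverse-Gamma(5, 277/32)
obs 3: x=2 → posterior Inverse-Gamma(11/2, 341/32)
obs 4: x=2 → posterior Inverse-Gamma(6, 405/32)

405/224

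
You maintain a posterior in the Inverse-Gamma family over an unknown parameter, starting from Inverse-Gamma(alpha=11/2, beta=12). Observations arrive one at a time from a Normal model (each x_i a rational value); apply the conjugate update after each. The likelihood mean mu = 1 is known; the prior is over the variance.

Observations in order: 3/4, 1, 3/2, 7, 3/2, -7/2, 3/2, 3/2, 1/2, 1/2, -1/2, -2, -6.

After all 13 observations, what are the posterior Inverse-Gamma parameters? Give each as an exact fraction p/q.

obs 1: x=3/4 → posterior Inverse-Gamma(6, 385/32)
obs 2: x=1 → posterior Inverse-Gamma(13/2, 385/32)
obs 3: x=3/2 → posterior Inverse-Gamma(7, 389/32)
obs 4: x=7 → posterior Inverse-Gamma(15/2, 965/32)
obs 5: x=3/2 → posterior Inverse-Gamma(8, 969/32)
obs 6: x=-7/2 → posterior Inverse-Gamma(17/2, 1293/32)
obs 7: x=3/2 → posterior Inverse-Gamma(9, 1297/32)
obs 8: x=3/2 → posterior Inverse-Gamma(19/2, 1301/32)
obs 9: x=1/2 → posterior Inverse-Gamma(10, 1305/32)
obs 10: x=1/2 → posterior Inverse-Gamma(21/2, 1309/32)
obs 11: x=-1/2 → posterior Inverse-Gamma(11, 1345/32)
obs 12: x=-2 → posterior Inverse-Gamma(23/2, 1489/32)
obs 13: x=-6 → posterior Inverse-Gamma(12, 2273/32)

alpha=12, beta=2273/32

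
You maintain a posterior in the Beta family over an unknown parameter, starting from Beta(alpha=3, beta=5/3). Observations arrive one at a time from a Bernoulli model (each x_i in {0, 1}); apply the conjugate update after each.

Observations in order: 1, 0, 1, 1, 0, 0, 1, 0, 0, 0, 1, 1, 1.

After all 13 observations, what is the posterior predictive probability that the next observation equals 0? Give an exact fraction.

obs 1: x=1 → posterior Beta(4, 5/3)
obs 2: x=0 → posterior Beta(4, 8/3)
obs 3: x=1 → posterior Beta(5, 8/3)
obs 4: x=1 → posterior Beta(6, 8/3)
obs 5: x=0 → posterior Beta(6, 11/3)
obs 6: x=0 → posterior Beta(6, 14/3)
obs 7: x=1 → posterior Beta(7, 14/3)
obs 8: x=0 → posterior Beta(7, 17/3)
obs 9: x=0 → posterior Beta(7, 20/3)
obs 10: x=0 → posterior Beta(7, 23/3)
obs 11: x=1 → posterior Beta(8, 23/3)
obs 12: x=1 → posterior Beta(9, 23/3)
obs 13: x=1 → posterior Beta(10, 23/3)

23/53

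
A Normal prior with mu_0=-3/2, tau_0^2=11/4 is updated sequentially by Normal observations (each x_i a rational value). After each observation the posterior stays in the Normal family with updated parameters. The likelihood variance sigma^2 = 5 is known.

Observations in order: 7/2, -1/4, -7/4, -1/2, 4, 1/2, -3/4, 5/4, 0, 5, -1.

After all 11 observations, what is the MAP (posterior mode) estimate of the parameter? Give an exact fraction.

80/141

obs 1: x=7/2 → posterior Normal(17/62, 55/31)
obs 2: x=-1/4 → posterior Normal(23/168, 55/42)
obs 3: x=-7/4 → posterior Normal(-27/106, 55/53)
obs 4: x=-1/2 → posterior Normal(-19/64, 55/64)
obs 5: x=4 → posterior Normal(1/3, 11/15)
obs 6: x=1/2 → posterior Normal(61/172, 55/86)
obs 7: x=-3/4 → posterior Normal(89/388, 55/97)
obs 8: x=5/4 → posterior Normal(1/3, 55/108)
obs 9: x=0 → posterior Normal(36/119, 55/119)
obs 10: x=5 → posterior Normal(7/10, 11/26)
obs 11: x=-1 → posterior Normal(80/141, 55/141)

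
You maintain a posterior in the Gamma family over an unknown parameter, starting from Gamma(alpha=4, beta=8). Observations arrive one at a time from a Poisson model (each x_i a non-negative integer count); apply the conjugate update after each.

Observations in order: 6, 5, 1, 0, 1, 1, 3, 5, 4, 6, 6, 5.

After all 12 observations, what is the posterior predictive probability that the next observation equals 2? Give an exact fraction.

5291729562160332800000000000000000000000000000000000000000000000/20493879921439984545816769454708391532604590839860116261806941127

obs 1: x=6 → posterior Gamma(10, 9)
obs 2: x=5 → posterior Gamma(15, 10)
obs 3: x=1 → posterior Gamma(16, 11)
obs 4: x=0 → posterior Gamma(16, 12)
obs 5: x=1 → posterior Gamma(17, 13)
obs 6: x=1 → posterior Gamma(18, 14)
obs 7: x=3 → posterior Gamma(21, 15)
obs 8: x=5 → posterior Gamma(26, 16)
obs 9: x=4 → posterior Gamma(30, 17)
obs 10: x=6 → posterior Gamma(36, 18)
obs 11: x=6 → posterior Gamma(42, 19)
obs 12: x=5 → posterior Gamma(47, 20)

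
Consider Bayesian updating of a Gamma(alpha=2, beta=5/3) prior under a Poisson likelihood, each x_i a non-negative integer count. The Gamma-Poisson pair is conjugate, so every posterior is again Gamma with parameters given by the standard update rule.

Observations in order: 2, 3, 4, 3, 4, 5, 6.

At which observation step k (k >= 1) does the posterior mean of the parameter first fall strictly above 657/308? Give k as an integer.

obs 1: x=2 → posterior Gamma(4, 8/3)
obs 2: x=3 → posterior Gamma(7, 11/3)
obs 3: x=4 → posterior Gamma(11, 14/3)
obs 4: x=3 → posterior Gamma(14, 17/3)
obs 5: x=4 → posterior Gamma(18, 20/3)
obs 6: x=5 → posterior Gamma(23, 23/3)
obs 7: x=6 → posterior Gamma(29, 26/3)

k = 3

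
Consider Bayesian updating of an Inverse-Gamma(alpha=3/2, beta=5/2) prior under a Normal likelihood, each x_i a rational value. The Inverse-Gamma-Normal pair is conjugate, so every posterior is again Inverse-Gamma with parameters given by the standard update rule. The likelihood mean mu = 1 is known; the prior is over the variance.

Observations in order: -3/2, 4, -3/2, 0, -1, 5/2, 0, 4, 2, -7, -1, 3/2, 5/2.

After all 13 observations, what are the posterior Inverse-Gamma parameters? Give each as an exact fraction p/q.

obs 1: x=-3/2 → posterior Inverse-Gamma(2, 45/8)
obs 2: x=4 → posterior Inverse-Gamma(5/2, 81/8)
obs 3: x=-3/2 → posterior Inverse-Gamma(3, 53/4)
obs 4: x=0 → posterior Inverse-Gamma(7/2, 55/4)
obs 5: x=-1 → posterior Inverse-Gamma(4, 63/4)
obs 6: x=5/2 → posterior Inverse-Gamma(9/2, 135/8)
obs 7: x=0 → posterior Inverse-Gamma(5, 139/8)
obs 8: x=4 → posterior Inverse-Gamma(11/2, 175/8)
obs 9: x=2 → posterior Inverse-Gamma(6, 179/8)
obs 10: x=-7 → posterior Inverse-Gamma(13/2, 435/8)
obs 11: x=-1 → posterior Inverse-Gamma(7, 451/8)
obs 12: x=3/2 → posterior Inverse-Gamma(15/2, 113/2)
obs 13: x=5/2 → posterior Inverse-Gamma(8, 461/8)

alpha=8, beta=461/8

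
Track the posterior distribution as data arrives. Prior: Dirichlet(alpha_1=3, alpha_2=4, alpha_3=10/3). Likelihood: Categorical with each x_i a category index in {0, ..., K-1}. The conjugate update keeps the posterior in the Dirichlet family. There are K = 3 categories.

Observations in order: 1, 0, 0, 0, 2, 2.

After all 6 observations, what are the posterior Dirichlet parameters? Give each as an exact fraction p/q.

obs 1: x=1 → posterior Dirichlet(3, 5, 10/3)
obs 2: x=0 → posterior Dirichlet(4, 5, 10/3)
obs 3: x=0 → posterior Dirichlet(5, 5, 10/3)
obs 4: x=0 → posterior Dirichlet(6, 5, 10/3)
obs 5: x=2 → posterior Dirichlet(6, 5, 13/3)
obs 6: x=2 → posterior Dirichlet(6, 5, 16/3)

alpha_1=6, alpha_2=5, alpha_3=16/3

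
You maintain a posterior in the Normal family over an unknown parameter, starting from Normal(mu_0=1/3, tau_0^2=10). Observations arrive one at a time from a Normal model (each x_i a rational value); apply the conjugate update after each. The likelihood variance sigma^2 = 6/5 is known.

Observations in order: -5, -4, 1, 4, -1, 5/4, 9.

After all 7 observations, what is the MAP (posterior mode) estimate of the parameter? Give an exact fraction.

529/712

obs 1: x=-5 → posterior Normal(-31/7, 15/14)
obs 2: x=-4 → posterior Normal(-224/53, 30/53)
obs 3: x=1 → posterior Normal(-199/78, 5/13)
obs 4: x=4 → posterior Normal(-99/103, 30/103)
obs 5: x=-1 → posterior Normal(-31/32, 15/64)
obs 6: x=5/4 → posterior Normal(-371/612, 10/51)
obs 7: x=9 → posterior Normal(529/712, 15/89)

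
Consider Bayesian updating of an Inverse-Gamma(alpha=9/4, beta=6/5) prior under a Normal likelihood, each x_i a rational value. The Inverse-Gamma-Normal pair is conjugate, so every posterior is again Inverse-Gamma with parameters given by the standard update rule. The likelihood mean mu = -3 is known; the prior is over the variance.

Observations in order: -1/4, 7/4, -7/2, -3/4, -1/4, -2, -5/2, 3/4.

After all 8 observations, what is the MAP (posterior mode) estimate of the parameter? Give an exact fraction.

4857/1160

obs 1: x=-1/4 → posterior Inverse-Gamma(11/4, 797/160)
obs 2: x=7/4 → posterior Inverse-Gamma(13/4, 1301/80)
obs 3: x=-7/2 → posterior Inverse-Gamma(15/4, 1311/80)
obs 4: x=-3/4 → posterior Inverse-Gamma(17/4, 3027/160)
obs 5: x=-1/4 → posterior Inverse-Gamma(19/4, 227/10)
obs 6: x=-2 → posterior Inverse-Gamma(21/4, 116/5)
obs 7: x=-5/2 → posterior Inverse-Gamma(23/4, 933/40)
obs 8: x=3/4 → posterior Inverse-Gamma(25/4, 4857/160)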